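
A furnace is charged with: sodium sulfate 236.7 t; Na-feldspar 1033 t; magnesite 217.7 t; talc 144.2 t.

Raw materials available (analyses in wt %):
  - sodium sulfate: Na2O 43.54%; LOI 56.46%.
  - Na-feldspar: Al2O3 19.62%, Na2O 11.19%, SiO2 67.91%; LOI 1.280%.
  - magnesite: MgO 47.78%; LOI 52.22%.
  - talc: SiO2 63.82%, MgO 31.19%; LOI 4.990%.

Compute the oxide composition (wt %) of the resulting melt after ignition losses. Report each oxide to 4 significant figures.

Mid-chain values are shown with 4-significant-figure rounding at each printed step — each numeric step runs at exact precision at each step. Every reported value takes a single rounding — derived quantities (LOI, glass mass, four oxide percentages, yield, the totals) are rebuilt from the batch weights for 1364 t of glass in full float precision as given in either problem or answer.
Mass of each oxide from the mix:
  Al2O3: 1033·0.1962 = 202.7 t
  Na2O: 236.7·0.4354 + 1033·0.1119 = 218.7 t
  SiO2: 1033·0.6791 + 144.2·0.6382 = 793.5 t
  MgO: 217.7·0.4778 + 144.2·0.3119 = 149.0 t
LOI: 236.7·0.5646 + 1033·0.01280 + 217.7·0.5222 + 144.2·0.04990 = 267.7 t
Resulting glass, batch − LOI: 1632 − 267.7 = 1364 t (consistent with Σ oxide mass)
each oxide over glass, ×100, is wt %

Glass mass = 1364 t (batch 1632 − LOI 267.7).
Composition: Al2O3 14.86%, Na2O 16.03%, SiO2 58.18%, MgO 10.92%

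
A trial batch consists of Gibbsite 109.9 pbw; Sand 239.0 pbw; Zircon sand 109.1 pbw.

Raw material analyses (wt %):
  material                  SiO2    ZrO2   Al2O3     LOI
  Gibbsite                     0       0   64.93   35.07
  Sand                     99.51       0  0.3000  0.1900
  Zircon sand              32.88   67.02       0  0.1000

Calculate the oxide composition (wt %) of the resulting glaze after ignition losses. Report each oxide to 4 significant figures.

Working values are shown, with 4-significant-digit rounding, within the worked lines — full float precision is carried from first step to last; every reported figure is rounded exactly once; derived quantities are rebuilt in exact precision (the totals, net glass mass, LOI, the yield, the three compositions) using the weight values at 418.9 pbw of glass, precisely as stated by question or answer.
What the batch supplies per oxide:
  SiO2: 239.0·0.9951 + 109.1·0.3288 = 273.7 pbw
  ZrO2: 109.1·0.6702 = 73.12 pbw
  Al2O3: 109.9·0.6493 + 239.0·0.003000 = 72.08 pbw
LOI: 109.9·0.3507 + 239.0·0.001900 + 109.1·0.001000 = 39.11 pbw
Net of LOI, the glass mass = 458.0 − 39.11 = 418.9 pbw (matching Σ of the oxides)
each wt % is 100 × oxide ÷ glass

Glass mass = 418.9 pbw (batch 458.0 − LOI 39.11).
Composition: SiO2 65.34%, ZrO2 17.46%, Al2O3 17.21%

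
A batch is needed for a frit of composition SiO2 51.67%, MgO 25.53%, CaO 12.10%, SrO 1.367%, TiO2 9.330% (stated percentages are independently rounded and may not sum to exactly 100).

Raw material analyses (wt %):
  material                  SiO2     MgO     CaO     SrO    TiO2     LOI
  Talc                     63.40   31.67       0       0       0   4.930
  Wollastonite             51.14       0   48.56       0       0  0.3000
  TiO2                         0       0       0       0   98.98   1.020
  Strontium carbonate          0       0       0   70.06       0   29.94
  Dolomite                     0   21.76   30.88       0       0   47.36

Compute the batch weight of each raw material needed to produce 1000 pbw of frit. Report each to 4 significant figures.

Batch per 1000 pbw frit:
  Talc: 696.1 pbw
  Wollastonite: 147.4 pbw
  TiO2: 94.26 pbw
  Strontium carbonate: 19.51 pbw
  Dolomite: 160.1 pbw
Total batch = 1117 pbw; LOI loss = 117.4 pbw; yield = 89.49%

In-progress results appear rounded to four significant figures in the printout — each numeric step maintains full precision at every stage. A single rounding finalizes each reported value. All derived quantities, including the five compositions, totals, LOI, glass mass, the yield, are rebuilt using the weight values per 1000 pbw of glass in full precision as given in problem or answer.
Per-oxide target masses for 1000 pbw frit:
  SiO2: 51.67% × 1000 = 516.7 pbw
  MgO: 25.53% × 1000 = 255.3 pbw
  CaO: 12.10% × 1000 = 121.0 pbw
  SrO: 1.367% × 1000 = 13.67 pbw
  TiO2: 9.330% × 1000 = 93.30 pbw
Oxide-by-oxide audit given the weights on record, relative to the basis at hand (delivered sums recover each target within answer rounding):
  SiO2: 696.1·0.6340 + 147.4·0.5114 = 516.7 pbw (target 516.7 pbw)
  MgO: 696.1·0.3167 + 160.1·0.2176 = 255.3 pbw (target 255.3 pbw)
  CaO: 147.4·0.4856 + 160.1·0.3088 = 121.0 pbw (target 121.0 pbw)
  SrO: 19.51·0.7006 = 13.67 pbw (target 13.67 pbw)
  TiO2: 94.26·0.9898 = 93.30 pbw (target 93.30 pbw)
Glass mass check: the batch minus its LOI: 1000 pbw (oxide target masses add up to 1000 pbw; versus the stated basis of 1000 pbw — a pure rounding effect).
Summing the batch: Σ batch = 1117 pbw; Σ batch·LOI gives LOI loss = 117.4 pbw; the yield ratio, glass ÷ batch: 89.49%.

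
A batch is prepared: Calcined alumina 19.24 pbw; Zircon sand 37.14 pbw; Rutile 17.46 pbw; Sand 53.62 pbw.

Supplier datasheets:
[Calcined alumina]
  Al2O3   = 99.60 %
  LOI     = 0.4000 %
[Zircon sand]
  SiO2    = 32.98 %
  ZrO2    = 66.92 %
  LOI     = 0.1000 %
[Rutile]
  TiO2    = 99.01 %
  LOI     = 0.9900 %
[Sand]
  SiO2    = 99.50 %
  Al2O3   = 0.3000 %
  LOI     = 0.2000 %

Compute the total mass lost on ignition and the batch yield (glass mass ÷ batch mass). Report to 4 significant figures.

The working math holds exact precision in all steps. Working values are printed rounded to four significant figures across the worked steps. A single rounding completes each reported result. The derived quantities are rebuilt at full float precision (glass mass, four oxide percentages, LOI, totals, yield) from the weighed amounts per 127.1 pbw of glass as they appear in problem or answer.
Each material's LOI contribution:
  Calcined alumina: 19.24 × 0.004000 = 0.07696 pbw
  Zircon sand: 37.14 × 0.001000 = 0.03714 pbw
  Rutile: 17.46 × 0.009900 = 0.1729 pbw
  Sand: 53.62 × 0.002000 = 0.1072 pbw
Total LOI = 0.3942 pbw
Glass = batch − LOI = 127.5 − 0.3942 = 127.1 pbw

LOI loss = 0.3942 pbw; glass = 127.1 pbw; yield = 99.69%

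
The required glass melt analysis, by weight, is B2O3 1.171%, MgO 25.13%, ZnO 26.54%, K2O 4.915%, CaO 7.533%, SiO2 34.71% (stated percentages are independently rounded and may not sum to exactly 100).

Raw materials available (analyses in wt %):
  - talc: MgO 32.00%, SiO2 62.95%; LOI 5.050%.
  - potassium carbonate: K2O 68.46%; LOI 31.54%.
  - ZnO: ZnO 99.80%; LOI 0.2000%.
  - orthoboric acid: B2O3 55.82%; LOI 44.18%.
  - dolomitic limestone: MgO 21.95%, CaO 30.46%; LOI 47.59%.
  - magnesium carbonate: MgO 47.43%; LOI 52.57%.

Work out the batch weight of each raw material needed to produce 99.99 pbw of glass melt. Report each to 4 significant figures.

Batch per 99.99 pbw glass melt:
  talc: 55.13 pbw
  potassium carbonate: 7.179 pbw
  ZnO: 26.59 pbw
  orthoboric acid: 2.098 pbw
  dolomitic limestone: 24.73 pbw
  magnesium carbonate: 4.337 pbw
Total batch = 120.1 pbw; LOI loss = 20.08 pbw; yield = 83.28%

Full precision is carried from first step to last; intermediates are shown, rounded to four significant digits, alongside each step; every reported figure is rounded once only. The derived quantities (glass mass, the totals, six oxide percentages, yield, LOI) are carried at exact precision from the batch weights per 99.99 pbw of glass precisely as stated by question or answer.
Target oxide masses per 99.99 pbw glass melt:
  B2O3: 1.171% × 99.99 = 1.171 pbw
  MgO: 25.13% × 99.99 = 25.13 pbw
  ZnO: 26.54% × 99.99 = 26.54 pbw
  K2O: 4.915% × 99.99 = 4.915 pbw
  CaO: 7.533% × 99.99 = 7.532 pbw
  SiO2: 34.71% × 99.99 = 34.71 pbw
Mass-balance tally per oxide with the batch weights as given, under the basis named above (sums match the target masses net of answer rounding effects):
  B2O3: 2.098·0.5582 = 1.171 pbw (target 1.171 pbw)
  MgO: 55.13·0.3200 + 24.73·0.2195 + 4.337·0.4743 = 25.13 pbw (target 25.13 pbw)
  ZnO: 26.59·0.9980 = 26.54 pbw (target 26.54 pbw)
  K2O: 7.179·0.6846 = 4.915 pbw (target 4.915 pbw)
  CaO: 24.73·0.3046 = 7.533 pbw (target 7.532 pbw)
  SiO2: 55.13·0.6295 = 34.70 pbw (target 34.71 pbw)
The glass-mass cross-check: whole batch net of LOI = 99.99 pbw (the Σ of target masses is 99.99 pbw; stated basis 99.99 pbw — any gap is answer rounding).
Total batch = Σ batch = 120.1 pbw; LOI removed, Σ of batch·LOI: 20.08 pbw; the yield ratio, glass ÷ batch: 83.28%.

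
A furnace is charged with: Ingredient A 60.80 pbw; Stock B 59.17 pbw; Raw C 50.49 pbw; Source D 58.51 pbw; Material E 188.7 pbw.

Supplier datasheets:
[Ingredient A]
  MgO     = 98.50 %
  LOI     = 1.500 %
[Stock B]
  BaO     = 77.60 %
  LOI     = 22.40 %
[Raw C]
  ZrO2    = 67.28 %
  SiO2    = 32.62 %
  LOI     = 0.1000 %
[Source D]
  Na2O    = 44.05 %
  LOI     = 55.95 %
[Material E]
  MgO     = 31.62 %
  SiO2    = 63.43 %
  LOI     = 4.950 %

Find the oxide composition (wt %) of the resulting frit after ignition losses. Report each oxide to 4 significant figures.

Glass mass = 361.4 pbw (batch 417.7 − LOI 56.29).
Composition: Na2O 7.132%, MgO 33.08%, BaO 12.71%, ZrO2 9.400%, SiO2 37.68%

The working math maintains full float precision from first step to last. Working values are printed rounded to 4 significant figures as written — every reported result is rounded a single time. Derived quantities are recomputed in full float precision (yield, glass mass, ignition loss, totals, five oxide percentages) from the batch weights for 361.4 pbw of glass as set out in the problem or the answer.
Per-oxide mass from batch:
  Na2O: 58.51·0.4405 = 25.77 pbw
  MgO: 60.80·0.9850 + 188.7·0.3162 = 119.6 pbw
  BaO: 59.17·0.7760 = 45.92 pbw
  ZrO2: 50.49·0.6728 = 33.97 pbw
  SiO2: 50.49·0.3262 + 188.7·0.6343 = 136.2 pbw
LOI: 60.80·0.01500 + 59.17·0.2240 + 50.49·0.001000 + 58.51·0.5595 + 188.7·0.04950 = 56.29 pbw
Glass mass = batch − LOI = 417.7 − 56.29 = 361.4 pbw (the oxide masses sum to this)
wt % = 100 × oxide mass / glass mass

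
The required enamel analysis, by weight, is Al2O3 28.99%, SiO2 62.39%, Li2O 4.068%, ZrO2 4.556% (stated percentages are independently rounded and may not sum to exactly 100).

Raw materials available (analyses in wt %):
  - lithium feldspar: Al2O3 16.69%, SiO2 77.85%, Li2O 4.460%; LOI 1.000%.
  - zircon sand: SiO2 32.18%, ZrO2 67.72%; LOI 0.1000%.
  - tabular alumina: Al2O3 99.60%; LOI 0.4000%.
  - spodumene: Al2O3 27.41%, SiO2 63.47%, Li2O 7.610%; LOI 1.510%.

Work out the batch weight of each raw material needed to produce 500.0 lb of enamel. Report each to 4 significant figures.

Batch per 500.0 lb enamel:
  lithium feldspar: 323.4 lb
  zircon sand: 33.64 lb
  tabular alumina: 69.94 lb
  spodumene: 77.72 lb
Total batch = 504.7 lb; LOI loss = 4.721 lb; yield = 99.06%

Values along the way appear, rounded to four significant digits, on the page — all arithmetic holds exact precision through every step; a single rounding finalizes each reported figure. Derived quantities (glass mass, four oxide percentages, the totals, the yield, LOI) are re-derived at exact precision starting from the weights per 500.0 lb of glass as set out in the problem or answer text.
The oxide mass targets at 500.0 lb enamel:
  Al2O3: 28.99% × 500.0 = 145.0 lb
  SiO2: 62.39% × 500.0 = 312.0 lb
  Li2O: 4.068% × 500.0 = 20.34 lb
  ZrO2: 4.556% × 500.0 = 22.78 lb
Per-oxide balance check given the weights on record, under the basis named above (every target is met by its sum modulo rounding of the values):
  Al2O3: 323.4·0.1669 + 69.94·0.9960 + 77.72·0.2741 = 144.9 lb (target 145.0 lb)
  SiO2: 323.4·0.7785 + 33.64·0.3218 + 77.72·0.6347 = 311.9 lb (target 312.0 lb)
  Li2O: 323.4·0.04460 + 77.72·0.07610 = 20.34 lb (target 20.34 lb)
  ZrO2: 33.64·0.6772 = 22.78 lb (target 22.78 lb)
Glass-mass closure: total charge less LOI = 500.0 lb (per-oxide target masses sum to 500.0 lb; versus the stated basis of 500.0 lb — deltas are rounding alone).
Batch grand total — Σ batch = 504.7 lb; LOI loss = Σ batch·LOI = 4.721 lb; glass ÷ batch gives a yield of 99.06%.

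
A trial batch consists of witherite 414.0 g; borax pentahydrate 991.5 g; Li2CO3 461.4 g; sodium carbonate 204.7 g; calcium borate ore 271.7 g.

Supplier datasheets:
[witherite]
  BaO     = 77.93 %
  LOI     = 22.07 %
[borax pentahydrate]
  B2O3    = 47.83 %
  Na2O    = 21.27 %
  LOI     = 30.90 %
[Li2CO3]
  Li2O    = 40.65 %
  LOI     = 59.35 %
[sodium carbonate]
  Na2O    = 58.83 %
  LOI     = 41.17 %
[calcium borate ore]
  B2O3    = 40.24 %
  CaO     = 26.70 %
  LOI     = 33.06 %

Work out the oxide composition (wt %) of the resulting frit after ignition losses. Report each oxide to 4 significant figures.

Glass mass = 1498 g (batch 2343 − LOI 845.7).
Composition: B2O3 38.97%, Li2O 12.52%, Na2O 22.12%, BaO 21.54%, CaO 4.844%

All internal work carries exact precision at all times — working values are printed, rounded to four significant figures, in the working. Each reported number is rounded a single time; all derived quantities (the yield, LOI, five oxide percentages, the totals, net glass mass) are recomputed in exact precision using the weight values on 1498 g of glass precisely as stated by problem or answer.
Oxide masses out of the charge:
  B2O3: 991.5·0.4783 + 271.7·0.4024 = 583.6 g
  Li2O: 461.4·0.4065 = 187.6 g
  Na2O: 991.5·0.2127 + 204.7·0.5883 = 331.3 g
  BaO: 414.0·0.7793 = 322.6 g
  CaO: 271.7·0.2670 = 72.54 g
LOI: 414.0·0.2207 + 991.5·0.3090 + 461.4·0.5935 + 204.7·0.4117 + 271.7·0.3306 = 845.7 g
Resulting glass, batch − LOI: 2343 − 845.7 = 1498 g (equal to the oxide-mass sum)
wt %: oxide over glass, times 100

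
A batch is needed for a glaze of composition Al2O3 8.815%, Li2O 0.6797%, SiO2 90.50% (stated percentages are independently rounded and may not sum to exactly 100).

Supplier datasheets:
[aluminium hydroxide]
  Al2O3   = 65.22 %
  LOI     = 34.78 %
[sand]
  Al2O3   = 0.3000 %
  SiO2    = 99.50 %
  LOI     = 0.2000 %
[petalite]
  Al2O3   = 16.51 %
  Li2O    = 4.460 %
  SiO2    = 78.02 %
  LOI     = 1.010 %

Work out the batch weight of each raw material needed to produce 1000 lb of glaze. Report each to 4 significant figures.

Batch per 1000 lb glaze:
  aluminium hydroxide: 92.95 lb
  sand: 790.0 lb
  petalite: 152.4 lb
Total batch = 1035 lb; LOI loss = 35.45 lb; yield = 96.58%

Each numeric step maintains full precision at every stage; the intermediate values are displayed rounded to four significant digits within the worked lines; each reported number is rounded a single time — derived quantities (LOI, three oxide percentages, yield, totals, glass mass) are re-derived using the weight values at 1000 lb of glass at exact precision as quoted within problem or answer.
Target oxide masses per 1000 lb glaze:
  Al2O3: 8.815% × 1000 = 88.15 lb
  Li2O: 0.6797% × 1000 = 6.797 lb
  SiO2: 90.50% × 1000 = 905.0 lb
Mass-balance tally per oxide given the weights on record, per the basis as stated (delivered sums recover each target given rounding of the digits):
  Al2O3: 92.95·0.6522 + 790.0·0.003000 + 152.4·0.1651 = 88.15 lb (target 88.15 lb)
  Li2O: 152.4·0.04460 = 6.797 lb (target 6.797 lb)
  SiO2: 790.0·0.9950 + 152.4·0.7802 = 905.0 lb (target 905.0 lb)
Glass-mass sanity pass: batch Σ − ignition loss = 999.9 lb (the Σ of target masses is 999.9 lb; versus the stated basis of 1000 lb — rounding explains the deltas).
Batch grand total — Σ batch = 1035 lb; the LOI term Σ batch·LOI equals 35.45 lb; yield = glass ÷ total batch = 96.58%.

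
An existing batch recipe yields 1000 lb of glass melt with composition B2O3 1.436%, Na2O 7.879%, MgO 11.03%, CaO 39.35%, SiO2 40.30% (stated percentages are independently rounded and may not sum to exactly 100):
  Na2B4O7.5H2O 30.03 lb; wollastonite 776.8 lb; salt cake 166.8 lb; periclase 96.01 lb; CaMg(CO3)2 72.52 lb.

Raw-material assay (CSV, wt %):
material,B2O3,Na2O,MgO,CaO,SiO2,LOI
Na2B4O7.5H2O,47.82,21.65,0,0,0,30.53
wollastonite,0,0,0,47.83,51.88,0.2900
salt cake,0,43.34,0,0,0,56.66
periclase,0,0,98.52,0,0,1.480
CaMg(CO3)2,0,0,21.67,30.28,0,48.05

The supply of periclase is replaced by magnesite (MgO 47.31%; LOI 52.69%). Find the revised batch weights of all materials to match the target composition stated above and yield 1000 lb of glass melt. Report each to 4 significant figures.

Every computation holds exact precision all the way through. Intermediates are printed, rounded to four significant digits, when written out; a single rounding finalizes every reported result; all derived quantities are recomputed in full precision (the totals, the five compositions, ignition loss, glass mass, yield) using the weight values at 1000 lb of glass as set out in question or answer.
Target oxide masses per 1000 lb glass melt:
  B2O3: 1.436% × 1000 = 14.36 lb
  Na2O: 7.879% × 1000 = 78.79 lb
  MgO: 11.03% × 1000 = 110.3 lb
  CaO: 39.35% × 1000 = 393.5 lb
  SiO2: 40.30% × 1000 = 403.0 lb
Checking each oxide sum per the reported batch figures, versus the basis set out (each sum matches its target mass exact up to rounding of places):
  B2O3: 30.03·0.4782 = 14.36 lb (target 14.36 lb)
  Na2O: 30.03·0.2165 + 166.8·0.4334 = 78.79 lb (target 78.79 lb)
  MgO: 199.9·0.4731 + 72.52·0.2167 = 110.3 lb (target 110.3 lb)
  CaO: 776.8·0.4783 + 72.52·0.3028 = 393.5 lb (target 393.5 lb)
  SiO2: 776.8·0.5188 = 403.0 lb (target 403.0 lb)
Auditing the glass mass value: batch total minus LOI = 999.9 lb (summing oxide targets gives 1000 lb; with the basis standing at 1000 lb — a pure rounding effect).
Summing the batch: Σ batch = 1246 lb; loss to ignition Σ batch·LOI = 246.1 lb; yield: glass divided by total = 80.25%.

Revised batch per 1000 lb glass melt:
  Na2B4O7.5H2O: 30.03 lb
  wollastonite: 776.8 lb
  salt cake: 166.8 lb
  magnesite: 199.9 lb
  CaMg(CO3)2: 72.52 lb
Total batch = 1246 lb; LOI loss = 246.1 lb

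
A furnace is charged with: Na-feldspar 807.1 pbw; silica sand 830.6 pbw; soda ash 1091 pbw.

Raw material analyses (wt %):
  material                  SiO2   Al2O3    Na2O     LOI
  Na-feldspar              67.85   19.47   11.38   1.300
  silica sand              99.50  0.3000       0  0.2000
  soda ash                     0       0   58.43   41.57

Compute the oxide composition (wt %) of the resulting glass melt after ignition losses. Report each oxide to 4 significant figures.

Working values are printed with 4-significant-digit rounding in the printout; the whole derivation carries full precision in every operation; every reported value includes exactly one rounding. Derived quantities are rebuilt from the batch weights per 2263 pbw of glass at full float precision (the yield, the three compositions, LOI, glass mass, the totals) as written in either problem or answer.
Per-oxide mass from batch:
  SiO2: 807.1·0.6785 + 830.6·0.9950 = 1374 pbw
  Al2O3: 807.1·0.1947 + 830.6·0.003000 = 159.6 pbw
  Na2O: 807.1·0.1138 + 1091·0.5843 = 729.3 pbw
LOI: 807.1·0.01300 + 830.6·0.002000 + 1091·0.4157 = 465.7 pbw
The glass mass, total less LOI, = 2729 − 465.7 = 2263 pbw (= the summed oxide contributions)
each oxide over glass, ×100, is wt %

Glass mass = 2263 pbw (batch 2729 − LOI 465.7).
Composition: SiO2 60.72%, Al2O3 7.054%, Na2O 32.23%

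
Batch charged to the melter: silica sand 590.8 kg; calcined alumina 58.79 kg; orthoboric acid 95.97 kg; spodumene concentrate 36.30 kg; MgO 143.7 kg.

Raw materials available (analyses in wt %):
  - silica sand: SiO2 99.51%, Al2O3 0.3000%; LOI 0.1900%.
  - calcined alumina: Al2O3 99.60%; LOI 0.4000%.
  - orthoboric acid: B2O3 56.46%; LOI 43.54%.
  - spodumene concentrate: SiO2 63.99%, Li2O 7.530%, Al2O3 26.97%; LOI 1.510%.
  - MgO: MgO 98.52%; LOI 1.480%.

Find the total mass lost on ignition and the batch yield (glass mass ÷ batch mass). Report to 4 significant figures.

LOI loss = 45.82 kg; glass = 879.7 kg; yield = 95.05%

Values along the way are printed rounded to four significant figures in the printout. All arithmetic keeps full float precision at every stage — a single rounding completes each reported result; the derived quantities are carried in exact precision (totals, the five compositions, glass mass, yield, ignition loss) starting from the weights at 879.7 kg of glass exactly as shown in question or answer.
Loss on ignition, line by line:
  silica sand: 590.8 × 0.001900 = 1.123 kg
  calcined alumina: 58.79 × 0.004000 = 0.2352 kg
  orthoboric acid: 95.97 × 0.4354 = 41.79 kg
  spodumene concentrate: 36.30 × 0.01510 = 0.5481 kg
  MgO: 143.7 × 0.01480 = 2.127 kg
Total LOI = 45.82 kg
Glass = batch − LOI = 925.6 − 45.82 = 879.7 kg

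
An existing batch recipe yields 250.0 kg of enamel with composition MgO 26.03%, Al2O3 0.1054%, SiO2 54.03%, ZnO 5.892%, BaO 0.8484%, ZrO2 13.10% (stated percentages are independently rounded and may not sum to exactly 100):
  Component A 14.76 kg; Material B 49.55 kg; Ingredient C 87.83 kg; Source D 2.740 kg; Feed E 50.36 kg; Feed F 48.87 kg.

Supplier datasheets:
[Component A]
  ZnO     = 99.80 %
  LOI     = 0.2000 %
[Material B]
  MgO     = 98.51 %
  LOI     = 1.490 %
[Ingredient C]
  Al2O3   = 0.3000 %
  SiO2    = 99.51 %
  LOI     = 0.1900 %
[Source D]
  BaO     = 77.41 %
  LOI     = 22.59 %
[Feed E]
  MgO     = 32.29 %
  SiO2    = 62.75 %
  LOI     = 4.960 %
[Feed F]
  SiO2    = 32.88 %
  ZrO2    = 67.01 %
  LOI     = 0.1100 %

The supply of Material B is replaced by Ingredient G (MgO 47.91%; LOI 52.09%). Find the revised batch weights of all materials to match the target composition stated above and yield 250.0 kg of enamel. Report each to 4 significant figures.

Revised batch per 250.0 kg enamel:
  Component A: 14.76 kg
  Ingredient G: 101.9 kg
  Ingredient C: 87.83 kg
  Source D: 2.740 kg
  Feed E: 50.36 kg
  Feed F: 48.87 kg
Total batch = 306.5 kg; LOI loss = 56.45 kg

Intermediates are displayed, rounded to 4 significant figures, within the worked lines. Each numeric step holds full precision at each step — each reported figure is rounded just once — derived quantities, including LOI, six oxide percentages, yield, net glass mass, totals, are carried from the batch weights at 250.0 kg of glass at full float precision, exactly as shown in question or answer.
Per-oxide target masses for 250.0 kg enamel:
  MgO: 26.03% × 250.0 = 65.08 kg
  Al2O3: 0.1054% × 250.0 = 0.2635 kg
  SiO2: 54.03% × 250.0 = 135.1 kg
  ZnO: 5.892% × 250.0 = 14.73 kg
  BaO: 0.8484% × 250.0 = 2.121 kg
  ZrO2: 13.10% × 250.0 = 32.75 kg
Verifying the oxide balance per the reported batch figures, for the quoted basis mass (each sum matches its target mass within answer rounding):
  MgO: 101.9·0.4791 + 50.36·0.3229 = 65.08 kg (target 65.08 kg)
  Al2O3: 87.83·0.003000 = 0.2635 kg (target 0.2635 kg)
  SiO2: 87.83·0.9951 + 50.36·0.6275 + 48.87·0.3288 = 135.1 kg (target 135.1 kg)
  ZnO: 14.76·0.9980 = 14.73 kg (target 14.73 kg)
  BaO: 2.740·0.7741 = 2.121 kg (target 2.121 kg)
  ZrO2: 48.87·0.6701 = 32.75 kg (target 32.75 kg)
Glass-mass bookkeeping: batch total minus LOI = 250.0 kg (per-oxide target masses sum to 250.0 kg; with the basis standing at 250.0 kg — gaps are rounding artifacts).
Batch total: Σ batch = 306.5 kg; loss to ignition Σ batch·LOI = 56.45 kg; yield, glass over the total, = 81.58%.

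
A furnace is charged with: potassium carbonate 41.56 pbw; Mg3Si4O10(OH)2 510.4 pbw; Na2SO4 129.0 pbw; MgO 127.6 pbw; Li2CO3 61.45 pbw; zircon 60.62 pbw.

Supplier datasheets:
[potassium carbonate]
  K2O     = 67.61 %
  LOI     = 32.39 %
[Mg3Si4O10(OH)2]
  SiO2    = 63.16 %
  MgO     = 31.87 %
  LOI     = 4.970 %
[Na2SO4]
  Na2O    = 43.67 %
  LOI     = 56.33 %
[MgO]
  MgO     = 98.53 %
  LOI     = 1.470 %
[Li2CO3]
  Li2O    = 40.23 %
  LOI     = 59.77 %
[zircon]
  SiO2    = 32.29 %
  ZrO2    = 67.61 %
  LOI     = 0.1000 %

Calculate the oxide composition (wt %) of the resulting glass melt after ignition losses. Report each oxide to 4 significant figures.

The working math carries full precision throughout — in-progress results appear with 4-significant-digit rounding at each printed step. Every reported figure is rounded exactly once — the derived quantities are recomputed at full precision (six oxide percentages, net glass mass, the yield, ignition loss, totals) from the batch weights for 780.5 pbw of glass precisely as stated by the problem or answer text.
What the batch supplies per oxide:
  Li2O: 61.45·0.4023 = 24.72 pbw
  SiO2: 510.4·0.6316 + 60.62·0.3229 = 341.9 pbw
  ZrO2: 60.62·0.6761 = 40.99 pbw
  MgO: 510.4·0.3187 + 127.6·0.9853 = 288.4 pbw
  K2O: 41.56·0.6761 = 28.10 pbw
  Na2O: 129.0·0.4367 = 56.33 pbw
LOI: 41.56·0.3239 + 510.4·0.04970 + 129.0·0.5633 + 127.6·0.01470 + 61.45·0.5977 + 60.62·0.001000 = 150.2 pbw
The glass mass, total less LOI, = 930.6 − 150.2 = 780.5 pbw (= the summed oxide contributions)
each wt % is 100 × oxide ÷ glass

Glass mass = 780.5 pbw (batch 930.6 − LOI 150.2).
Composition: Li2O 3.167%, SiO2 43.81%, ZrO2 5.251%, MgO 36.95%, K2O 3.600%, Na2O 7.218%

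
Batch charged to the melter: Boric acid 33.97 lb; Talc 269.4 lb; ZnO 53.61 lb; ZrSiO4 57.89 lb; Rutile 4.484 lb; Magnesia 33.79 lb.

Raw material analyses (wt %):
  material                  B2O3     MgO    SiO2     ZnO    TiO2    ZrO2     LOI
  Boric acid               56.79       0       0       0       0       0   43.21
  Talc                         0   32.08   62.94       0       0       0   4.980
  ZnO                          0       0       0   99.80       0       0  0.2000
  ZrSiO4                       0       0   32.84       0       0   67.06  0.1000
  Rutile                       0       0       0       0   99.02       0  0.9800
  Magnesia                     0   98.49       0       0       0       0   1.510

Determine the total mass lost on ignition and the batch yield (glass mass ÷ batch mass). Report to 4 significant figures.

LOI loss = 28.81 lb; glass = 424.3 lb; yield = 93.64%

All arithmetic carries full precision through every step; mid-chain values appear, rounded to four significant digits, alongside each step. A single rounding finalizes each reported value — all derived quantities (totals, the six compositions, glass mass, yield, LOI) are carried using the weight values per 424.3 lb of glass at exact precision as given in problem or answer.
LOI of each material in turn:
  Boric acid: 33.97 × 0.4321 = 14.68 lb
  Talc: 269.4 × 0.04980 = 13.42 lb
  ZnO: 53.61 × 0.002000 = 0.1072 lb
  ZrSiO4: 57.89 × 0.001000 = 0.05789 lb
  Rutile: 4.484 × 0.009800 = 0.04394 lb
  Magnesia: 33.79 × 0.01510 = 0.5102 lb
Total LOI = 28.81 lb
Glass = batch − LOI = 453.1 − 28.81 = 424.3 lb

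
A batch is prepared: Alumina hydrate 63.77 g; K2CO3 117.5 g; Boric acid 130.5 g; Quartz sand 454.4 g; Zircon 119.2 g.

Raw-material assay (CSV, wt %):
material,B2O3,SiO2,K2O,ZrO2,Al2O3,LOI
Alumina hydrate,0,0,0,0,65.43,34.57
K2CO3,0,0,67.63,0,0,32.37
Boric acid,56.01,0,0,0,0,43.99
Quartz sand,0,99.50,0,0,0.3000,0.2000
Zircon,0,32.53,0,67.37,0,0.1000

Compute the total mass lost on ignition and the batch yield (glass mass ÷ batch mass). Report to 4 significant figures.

LOI loss = 118.5 g; glass = 766.9 g; yield = 86.61%

Every computation runs at full float precision in every operation — values along the way are printed, rounded to four significant digits, when written out — a single rounding completes each reported figure; the derived quantities (five oxide percentages, net glass mass, yield, ignition loss, totals) are recomputed in full float precision from the batch weights at 766.9 g of glass, as quoted within the question or the answer.
Ignition loss by material:
  Alumina hydrate: 63.77 × 0.3457 = 22.05 g
  K2CO3: 117.5 × 0.3237 = 38.03 g
  Boric acid: 130.5 × 0.4399 = 57.41 g
  Quartz sand: 454.4 × 0.002000 = 0.9088 g
  Zircon: 119.2 × 0.001000 = 0.1192 g
Total LOI = 118.5 g
Glass = batch − LOI = 885.4 − 118.5 = 766.9 g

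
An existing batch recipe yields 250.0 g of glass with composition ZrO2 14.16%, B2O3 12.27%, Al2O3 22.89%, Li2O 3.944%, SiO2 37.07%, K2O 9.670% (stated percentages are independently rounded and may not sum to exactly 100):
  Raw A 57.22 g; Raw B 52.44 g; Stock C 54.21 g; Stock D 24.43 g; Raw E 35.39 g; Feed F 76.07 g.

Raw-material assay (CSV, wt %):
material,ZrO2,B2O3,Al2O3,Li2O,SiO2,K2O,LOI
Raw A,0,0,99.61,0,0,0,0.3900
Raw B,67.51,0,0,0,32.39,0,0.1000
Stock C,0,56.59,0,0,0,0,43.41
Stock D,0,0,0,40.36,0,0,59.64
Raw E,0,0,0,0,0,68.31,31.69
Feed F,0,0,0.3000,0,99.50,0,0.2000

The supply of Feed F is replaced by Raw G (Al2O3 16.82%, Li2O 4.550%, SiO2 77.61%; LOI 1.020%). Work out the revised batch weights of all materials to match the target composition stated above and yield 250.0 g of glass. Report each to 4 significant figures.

Revised batch per 250.0 g glass:
  Raw A: 40.98 g
  Raw B: 52.44 g
  Stock C: 54.21 g
  Stock D: 13.44 g
  Raw E: 35.39 g
  Raw G: 97.53 g
Total batch = 294.0 g; LOI loss = 43.97 g

In-progress results appear (rounded to 4 significant digits) as written — the working math carries full float precision through the solve — every reported figure takes exactly one rounding. Derived quantities (ignition loss, six oxide percentages, glass mass, totals, yield) are re-derived in full float precision using the weight values per 250.0 g of glass as given in problem or answer.
The oxide mass targets at 250.0 g glass:
  ZrO2: 14.16% × 250.0 = 35.40 g
  B2O3: 12.27% × 250.0 = 30.68 g
  Al2O3: 22.89% × 250.0 = 57.22 g
  Li2O: 3.944% × 250.0 = 9.860 g
  SiO2: 37.07% × 250.0 = 92.68 g
  K2O: 9.670% × 250.0 = 24.18 g
Sums-versus-targets review applying the batch weights above, on the stated basis (each sum matches its target mass within answer rounding):
  ZrO2: 52.44·0.6751 = 35.40 g (target 35.40 g)
  B2O3: 54.21·0.5659 = 30.68 g (target 30.68 g)
  Al2O3: 40.98·0.9961 + 97.53·0.1682 = 57.22 g (target 57.22 g)
  Li2O: 13.44·0.4036 + 97.53·0.04550 = 9.862 g (target 9.860 g)
  SiO2: 52.44·0.3239 + 97.53·0.7761 = 92.68 g (target 92.68 g)
  K2O: 35.39·0.6831 = 24.17 g (target 24.18 g)
Auditing the glass mass value: net batch after ignition = 250.0 g (per-oxide target masses sum to 250.0 g; basis as stated: 250.0 g — gaps are rounding artifacts).
Whole-batch sum: Σ batch = 294.0 g; the LOI term Σ batch·LOI equals 43.97 g; yield: glass divided by total = 85.04%.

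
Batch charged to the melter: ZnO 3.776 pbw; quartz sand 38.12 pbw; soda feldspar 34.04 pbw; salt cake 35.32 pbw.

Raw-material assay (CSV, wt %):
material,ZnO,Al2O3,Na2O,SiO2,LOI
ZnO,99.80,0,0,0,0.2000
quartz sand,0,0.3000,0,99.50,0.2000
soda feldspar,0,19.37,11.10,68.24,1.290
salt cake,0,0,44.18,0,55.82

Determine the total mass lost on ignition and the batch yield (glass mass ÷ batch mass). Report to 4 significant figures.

LOI loss = 20.24 pbw; glass = 91.02 pbw; yield = 81.81%

The intermediate values appear, rounded to four significant figures, across the worked steps. All arithmetic maintains exact precision at each step; exactly one rounding goes into every reported value — the derived quantities, which include net glass mass, the yield, ignition loss, the totals, four oxide percentages, are re-derived in exact precision, exactly as shown in the problem or answer text, starting from the weights for 91.02 pbw of glass.
Ignition loss by material:
  ZnO: 3.776 × 0.002000 = 0.007552 pbw
  quartz sand: 38.12 × 0.002000 = 0.07624 pbw
  soda feldspar: 34.04 × 0.01290 = 0.4391 pbw
  salt cake: 35.32 × 0.5582 = 19.72 pbw
Total LOI = 20.24 pbw
Glass = batch − LOI = 111.3 − 20.24 = 91.02 pbw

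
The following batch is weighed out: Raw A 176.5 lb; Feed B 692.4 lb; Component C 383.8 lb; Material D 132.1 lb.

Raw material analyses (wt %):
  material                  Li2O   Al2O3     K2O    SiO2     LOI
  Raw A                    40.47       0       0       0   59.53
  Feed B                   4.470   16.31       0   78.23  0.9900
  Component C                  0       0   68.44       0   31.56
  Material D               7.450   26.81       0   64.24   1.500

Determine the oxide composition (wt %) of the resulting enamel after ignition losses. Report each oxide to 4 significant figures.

Values along the way are shown with 4-significant-figure rounding as written. The whole derivation holds exact precision from start to finish; a single rounding yields every reported result; the derived quantities, which include glass mass, yield, the totals, the four compositions, LOI, are rebuilt in full precision, as given in either problem or answer, from the weighed amounts at 1150 lb of glass.
Per-oxide mass from batch:
  Li2O: 176.5·0.4047 + 692.4·0.04470 + 132.1·0.07450 = 112.2 lb
  Al2O3: 692.4·0.1631 + 132.1·0.2681 = 148.3 lb
  K2O: 383.8·0.6844 = 262.7 lb
  SiO2: 692.4·0.7823 + 132.1·0.6424 = 626.5 lb
LOI: 176.5·0.5953 + 692.4·0.009900 + 383.8·0.3156 + 132.1·0.01500 = 235.0 lb
batch − LOI leaves glass = 1385 − 235.0 = 1150 lb (= Σ oxide masses)
each oxide over glass, ×100, is wt %

Glass mass = 1150 lb (batch 1385 − LOI 235.0).
Composition: Li2O 9.760%, Al2O3 12.90%, K2O 22.85%, SiO2 54.49%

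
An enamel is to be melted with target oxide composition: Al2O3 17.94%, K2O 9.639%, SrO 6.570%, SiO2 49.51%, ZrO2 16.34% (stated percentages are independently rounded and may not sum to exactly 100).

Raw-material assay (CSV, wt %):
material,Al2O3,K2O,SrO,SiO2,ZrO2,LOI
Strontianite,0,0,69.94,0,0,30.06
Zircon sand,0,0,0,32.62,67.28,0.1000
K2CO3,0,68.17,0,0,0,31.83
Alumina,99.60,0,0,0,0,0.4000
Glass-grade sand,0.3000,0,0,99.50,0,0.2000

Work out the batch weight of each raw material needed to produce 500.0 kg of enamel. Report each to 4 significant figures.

Full float precision is maintained in every operation. In-progress results are printed rounded to 4 significant figures in the working. Each reported number undergoes a single rounding — the derived quantities are rebuilt starting from the weights at 500.0 kg of glass at exact precision (five oxide percentages, the yield, LOI, the totals, net glass mass), exactly as shown in problem or answer.
The oxide mass targets at 500.0 kg enamel:
  Al2O3: 17.94% × 500.0 = 89.70 kg
  K2O: 9.639% × 500.0 = 48.20 kg
  SrO: 6.570% × 500.0 = 32.85 kg
  SiO2: 49.51% × 500.0 = 247.6 kg
  ZrO2: 16.34% × 500.0 = 81.70 kg
Verifying the oxide balance from the weights as reported, for the quoted basis mass (delivered sums recover each target exact up to rounding of places):
  Al2O3: 89.43·0.9960 + 209.0·0.003000 = 89.70 kg (target 89.70 kg)
  K2O: 70.70·0.6817 = 48.20 kg (target 48.20 kg)
  SrO: 46.97·0.6994 = 32.85 kg (target 32.85 kg)
  SiO2: 121.4·0.3262 + 209.0·0.9950 = 247.6 kg (target 247.6 kg)
  ZrO2: 121.4·0.6728 = 81.68 kg (target 81.70 kg)
Glass-mass sanity pass: Σ batch − LOI loss = 500.0 kg (per-oxide target masses sum to 500.0 kg; against the stated basis, 500.0 kg — differing by rounding only).
Batch grand total — Σ batch = 537.5 kg; Σ batch·LOI gives LOI loss = 37.52 kg; yield = glass ÷ total batch = 93.02%.

Batch per 500.0 kg enamel:
  Strontianite: 46.97 kg
  Zircon sand: 121.4 kg
  K2CO3: 70.70 kg
  Alumina: 89.43 kg
  Glass-grade sand: 209.0 kg
Total batch = 537.5 kg; LOI loss = 37.52 kg; yield = 93.02%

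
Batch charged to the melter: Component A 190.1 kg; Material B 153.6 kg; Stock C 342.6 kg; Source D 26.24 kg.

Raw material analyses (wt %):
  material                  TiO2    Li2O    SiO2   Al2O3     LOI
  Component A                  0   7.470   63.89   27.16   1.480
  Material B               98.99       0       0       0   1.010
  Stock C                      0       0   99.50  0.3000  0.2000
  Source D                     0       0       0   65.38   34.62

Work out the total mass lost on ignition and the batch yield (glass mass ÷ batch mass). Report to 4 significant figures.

LOI loss = 14.13 kg; glass = 698.4 kg; yield = 98.02%

Values along the way appear rounded to 4 significant digits — every computation keeps exact precision from first step to last; each reported value sees exactly one rounding. The derived quantities (net glass mass, LOI, the four compositions, totals, the yield) are rebuilt at exact precision using the weight values per 698.4 kg of glass as quoted within question or answer.
Loss on ignition, line by line:
  Component A: 190.1 × 0.01480 = 2.813 kg
  Material B: 153.6 × 0.01010 = 1.551 kg
  Stock C: 342.6 × 0.002000 = 0.6852 kg
  Source D: 26.24 × 0.3462 = 9.084 kg
Total LOI = 14.13 kg
Glass = batch − LOI = 712.5 − 14.13 = 698.4 kg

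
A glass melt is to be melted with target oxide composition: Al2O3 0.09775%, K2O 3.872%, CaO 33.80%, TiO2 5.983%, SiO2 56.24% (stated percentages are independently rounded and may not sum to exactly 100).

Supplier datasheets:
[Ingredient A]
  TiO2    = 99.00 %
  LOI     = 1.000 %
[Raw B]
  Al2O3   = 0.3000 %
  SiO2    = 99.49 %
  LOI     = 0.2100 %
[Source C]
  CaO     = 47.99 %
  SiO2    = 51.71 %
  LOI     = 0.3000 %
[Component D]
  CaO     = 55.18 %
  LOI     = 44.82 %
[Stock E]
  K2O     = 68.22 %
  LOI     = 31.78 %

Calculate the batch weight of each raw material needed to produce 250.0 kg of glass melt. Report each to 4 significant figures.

All internal work holds exact precision end to end — the intermediate values are shown rounded to four significant figures as written. A single rounding completes every reported figure; all derived quantities, including yield, the five compositions, the totals, LOI, glass mass, are rebuilt using the weight values at 250.0 kg of glass in exact precision exactly as printed in either problem or answer.
Per-oxide target masses for 250.0 kg glass melt:
  Al2O3: 0.09775% × 250.0 = 0.2444 kg
  K2O: 3.872% × 250.0 = 9.680 kg
  CaO: 33.80% × 250.0 = 84.50 kg
  TiO2: 5.983% × 250.0 = 14.96 kg
  SiO2: 56.24% × 250.0 = 140.6 kg
Balance tally, oxide-wise, with the batch weights as given, versus the basis set out (target by target, the sums agree inside rounding margins):
  Al2O3: 81.46·0.003000 = 0.2444 kg (target 0.2444 kg)
  K2O: 14.19·0.6822 = 9.680 kg (target 9.680 kg)
  CaO: 115.2·0.4799 + 52.97·0.5518 = 84.51 kg (target 84.50 kg)
  TiO2: 15.11·0.9900 = 14.96 kg (target 14.96 kg)
  SiO2: 81.46·0.9949 + 115.2·0.5171 = 140.6 kg (target 140.6 kg)
Glass mass check: the batch minus its LOI: 250.0 kg (the targets, summed, come to 250.0 kg; the stated basis being 250.0 kg — any gap is answer rounding).
Adding the batch up: Σ batch = 278.9 kg; Σ batch·LOI gives LOI loss = 28.92 kg; glass ÷ batch gives a yield of 89.63%.

Batch per 250.0 kg glass melt:
  Ingredient A: 15.11 kg
  Raw B: 81.46 kg
  Source C: 115.2 kg
  Component D: 52.97 kg
  Stock E: 14.19 kg
Total batch = 278.9 kg; LOI loss = 28.92 kg; yield = 89.63%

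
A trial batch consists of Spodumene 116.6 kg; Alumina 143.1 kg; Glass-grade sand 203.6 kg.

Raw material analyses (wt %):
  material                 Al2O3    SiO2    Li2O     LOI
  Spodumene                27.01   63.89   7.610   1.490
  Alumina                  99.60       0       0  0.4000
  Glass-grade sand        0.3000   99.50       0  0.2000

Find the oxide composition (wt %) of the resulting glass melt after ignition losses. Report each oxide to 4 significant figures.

Glass mass = 460.6 kg (batch 463.3 − LOI 2.717).
Composition: Al2O3 37.92%, SiO2 60.16%, Li2O 1.927%

Values along the way are shown rounded to four significant digits as written. The whole derivation carries exact precision through every step; each reported value is rounded exactly once — all derived quantities, including three oxide percentages, the yield, net glass mass, the totals, ignition loss, are computed starting from the weights on 460.6 kg of glass in exact precision, as written in question or answer.
Per-oxide mass from batch:
  Al2O3: 116.6·0.2701 + 143.1·0.9960 + 203.6·0.003000 = 174.6 kg
  SiO2: 116.6·0.6389 + 203.6·0.9950 = 277.1 kg
  Li2O: 116.6·0.07610 = 8.873 kg
LOI: 116.6·0.01490 + 143.1·0.004000 + 203.6·0.002000 = 2.717 kg
Net of LOI, the glass mass = 463.3 − 2.717 = 460.6 kg (the oxide masses sum to this)
each wt % is 100 × oxide ÷ glass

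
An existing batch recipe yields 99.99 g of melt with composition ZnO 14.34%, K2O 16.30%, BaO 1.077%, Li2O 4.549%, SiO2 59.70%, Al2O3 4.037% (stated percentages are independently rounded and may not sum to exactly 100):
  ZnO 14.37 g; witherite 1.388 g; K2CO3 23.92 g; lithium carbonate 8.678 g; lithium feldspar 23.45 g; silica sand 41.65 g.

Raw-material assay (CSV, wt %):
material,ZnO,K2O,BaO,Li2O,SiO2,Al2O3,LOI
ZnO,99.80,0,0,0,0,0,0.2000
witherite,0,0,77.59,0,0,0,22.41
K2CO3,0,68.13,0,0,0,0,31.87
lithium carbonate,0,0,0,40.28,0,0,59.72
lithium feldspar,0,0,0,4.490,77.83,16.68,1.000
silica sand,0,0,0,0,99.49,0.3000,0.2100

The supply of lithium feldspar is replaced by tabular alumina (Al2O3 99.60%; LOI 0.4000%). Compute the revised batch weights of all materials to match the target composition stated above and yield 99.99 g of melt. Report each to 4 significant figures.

The intermediate values are printed, rounded to 4 significant digits, when written out; the whole derivation holds full precision throughout — a single rounding yields every reported number; all derived quantities, including yield, totals, ignition loss, the six compositions, glass mass, are carried from the batch weights for 99.99 g of glass at exact precision precisely as stated by question or answer.
Target masses of each oxide per 99.99 g melt:
  ZnO: 14.34% × 99.99 = 14.34 g
  K2O: 16.30% × 99.99 = 16.30 g
  BaO: 1.077% × 99.99 = 1.077 g
  Li2O: 4.549% × 99.99 = 4.549 g
  SiO2: 59.70% × 99.99 = 59.69 g
  Al2O3: 4.037% × 99.99 = 4.037 g
Mass-balance tally per oxide applying the batch weights above, on the stated basis (delivered sums recover each target given rounding of the digits):
  ZnO: 14.37·0.9980 = 14.34 g (target 14.34 g)
  K2O: 23.92·0.6813 = 16.30 g (target 16.30 g)
  BaO: 1.388·0.7759 = 1.077 g (target 1.077 g)
  Li2O: 11.29·0.4028 = 4.548 g (target 4.549 g)
  SiO2: 60.00·0.9949 = 59.69 g (target 59.69 g)
  Al2O3: 3.872·0.9960 + 60.00·0.003000 = 4.037 g (target 4.037 g)
Glass mass check: net batch after ignition = 99.99 g (the Σ of target masses is 99.99 g; against the stated basis, 99.99 g — any gap is answer rounding).
Adding the batch up: Σ batch = 114.8 g; the LOI term Σ batch·LOI equals 14.85 g; the yield ratio, glass ÷ batch: 87.07%.

Revised batch per 99.99 g melt:
  ZnO: 14.37 g
  witherite: 1.388 g
  K2CO3: 23.92 g
  lithium carbonate: 11.29 g
  tabular alumina: 3.872 g
  silica sand: 60.00 g
Total batch = 114.8 g; LOI loss = 14.85 g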